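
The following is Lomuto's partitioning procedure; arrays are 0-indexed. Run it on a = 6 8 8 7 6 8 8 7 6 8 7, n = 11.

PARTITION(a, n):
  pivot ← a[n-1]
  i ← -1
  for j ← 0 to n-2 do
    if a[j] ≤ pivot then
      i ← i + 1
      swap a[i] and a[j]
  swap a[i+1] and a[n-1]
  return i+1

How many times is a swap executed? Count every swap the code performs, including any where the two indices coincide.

pivot = a[10] = 7; i = -1
j=0: a[0]=6 ≤ 7 → i=0, swap a[0],a[0] (no change) → 6 8 8 7 6 8 8 7 6 8 7
j=1: a[1]=8 > 7 → no swap
j=2: a[2]=8 > 7 → no swap
j=3: a[3]=7 ≤ 7 → i=1, swap a[1],a[3] → 6 7 8 8 6 8 8 7 6 8 7
j=4: a[4]=6 ≤ 7 → i=2, swap a[2],a[4] → 6 7 6 8 8 8 8 7 6 8 7
j=5: a[5]=8 > 7 → no swap
j=6: a[6]=8 > 7 → no swap
j=7: a[7]=7 ≤ 7 → i=3, swap a[3],a[7] → 6 7 6 7 8 8 8 8 6 8 7
j=8: a[8]=6 ≤ 7 → i=4, swap a[4],a[8] → 6 7 6 7 6 8 8 8 8 8 7
j=9: a[9]=8 > 7 → no swap
final swap a[5],a[10] → 6 7 6 7 6 7 8 8 8 8 8; return 5

6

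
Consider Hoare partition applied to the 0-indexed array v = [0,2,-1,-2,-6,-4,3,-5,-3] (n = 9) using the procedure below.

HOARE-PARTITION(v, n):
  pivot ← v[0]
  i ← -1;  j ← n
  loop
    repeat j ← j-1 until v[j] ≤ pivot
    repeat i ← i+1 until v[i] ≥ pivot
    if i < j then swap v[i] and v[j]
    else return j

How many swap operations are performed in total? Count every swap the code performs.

pivot = v[0] = 0; i = -1, j = 9
j→8 (v[8]=-3≤0), i→0 (v[0]=0≥0); i<j, swap → [-3,2,-1,-2,-6,-4,3,-5,0]
j→7 (v[7]=-5≤0), i→1 (v[1]=2≥0); i<j, swap → [-3,-5,-1,-2,-6,-4,3,2,0]
j→5, i→6; i≥j, return j=5. v = [-3,-5,-1,-2,-6,-4,3,2,0]

2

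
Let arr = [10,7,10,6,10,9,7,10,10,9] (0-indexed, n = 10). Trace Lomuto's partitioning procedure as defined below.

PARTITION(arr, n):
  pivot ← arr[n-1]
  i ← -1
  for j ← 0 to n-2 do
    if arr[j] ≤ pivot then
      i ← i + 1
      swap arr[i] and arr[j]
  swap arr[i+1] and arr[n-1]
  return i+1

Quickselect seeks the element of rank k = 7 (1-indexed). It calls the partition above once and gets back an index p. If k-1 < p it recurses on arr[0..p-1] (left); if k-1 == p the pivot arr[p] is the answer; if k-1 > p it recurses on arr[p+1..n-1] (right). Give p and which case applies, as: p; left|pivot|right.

pivot = arr[9] = 9; i = -1
j=0: arr[0]=10 > 9 → no swap
j=1: arr[1]=7 ≤ 9 → i=0, swap arr[0],arr[1] → [7,10,10,6,10,9,7,10,10,9]
j=2: arr[2]=10 > 9 → no swap
j=3: arr[3]=6 ≤ 9 → i=1, swap arr[1],arr[3] → [7,6,10,10,10,9,7,10,10,9]
j=4: arr[4]=10 > 9 → no swap
j=5: arr[5]=9 ≤ 9 → i=2, swap arr[2],arr[5] → [7,6,9,10,10,10,7,10,10,9]
j=6: arr[6]=7 ≤ 9 → i=3, swap arr[3],arr[6] → [7,6,9,7,10,10,10,10,10,9]
j=7: arr[7]=10 > 9 → no swap
j=8: arr[8]=10 > 9 → no swap
final swap arr[4],arr[9] → [7,6,9,7,9,10,10,10,10,10]; return 4
p = 4; k-1 = 6 > 4 ⇒ right

4; right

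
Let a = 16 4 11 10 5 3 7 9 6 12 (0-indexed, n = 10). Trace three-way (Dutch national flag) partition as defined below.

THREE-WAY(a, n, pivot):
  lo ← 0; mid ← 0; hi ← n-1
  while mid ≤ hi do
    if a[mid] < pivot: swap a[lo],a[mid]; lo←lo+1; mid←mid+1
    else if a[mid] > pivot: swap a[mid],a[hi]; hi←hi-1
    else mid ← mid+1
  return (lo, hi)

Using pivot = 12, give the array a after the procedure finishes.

pivot = 12; lo=0, mid=0, hi=9
a[mid]=16>12: swap a[0],a[9]; hi=8 → 12 4 11 10 5 3 7 9 6 16
a[mid]=12=12: mid=1
a[mid]=4<12: swap a[0],a[1]; lo=1,mid=2 → 4 12 11 10 5 3 7 9 6 16
a[mid]=11<12: swap a[1],a[2]; lo=2,mid=3 → 4 11 12 10 5 3 7 9 6 16
a[mid]=10<12: swap a[2],a[3]; lo=3,mid=4 → 4 11 10 12 5 3 7 9 6 16
a[mid]=5<12: swap a[3],a[4]; lo=4,mid=5 → 4 11 10 5 12 3 7 9 6 16
a[mid]=3<12: swap a[4],a[5]; lo=5,mid=6 → 4 11 10 5 3 12 7 9 6 16
a[mid]=7<12: swap a[5],a[6]; lo=6,mid=7 → 4 11 10 5 3 7 12 9 6 16
a[mid]=9<12: swap a[6],a[7]; lo=7,mid=8 → 4 11 10 5 3 7 9 12 6 16
a[mid]=6<12: swap a[7],a[8]; lo=8,mid=9 → 4 11 10 5 3 7 9 6 12 16
end: lo=8, hi=8; a = 4 11 10 5 3 7 9 6 12 16

4 11 10 5 3 7 9 6 12 16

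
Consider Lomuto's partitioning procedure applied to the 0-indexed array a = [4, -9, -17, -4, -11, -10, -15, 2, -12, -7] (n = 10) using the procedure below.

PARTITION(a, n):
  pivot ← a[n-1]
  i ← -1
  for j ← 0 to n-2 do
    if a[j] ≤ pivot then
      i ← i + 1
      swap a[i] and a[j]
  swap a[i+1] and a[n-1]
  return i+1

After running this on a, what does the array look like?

pivot = a[9] = -7; i = -1
j=0: a[0]=4 > -7 → no swap
j=1: a[1]=-9 ≤ -7 → i=0, swap a[0],a[1] → [-9, 4, -17, -4, -11, -10, -15, 2, -12, -7]
j=2: a[2]=-17 ≤ -7 → i=1, swap a[1],a[2] → [-9, -17, 4, -4, -11, -10, -15, 2, -12, -7]
j=3: a[3]=-4 > -7 → no swap
j=4: a[4]=-11 ≤ -7 → i=2, swap a[2],a[4] → [-9, -17, -11, -4, 4, -10, -15, 2, -12, -7]
j=5: a[5]=-10 ≤ -7 → i=3, swap a[3],a[5] → [-9, -17, -11, -10, 4, -4, -15, 2, -12, -7]
j=6: a[6]=-15 ≤ -7 → i=4, swap a[4],a[6] → [-9, -17, -11, -10, -15, -4, 4, 2, -12, -7]
j=7: a[7]=2 > -7 → no swap
j=8: a[8]=-12 ≤ -7 → i=5, swap a[5],a[8] → [-9, -17, -11, -10, -15, -12, 4, 2, -4, -7]
final swap a[6],a[9] → [-9, -17, -11, -10, -15, -12, -7, 2, -4, 4]; return 6

[-9, -17, -11, -10, -15, -12, -7, 2, -4, 4]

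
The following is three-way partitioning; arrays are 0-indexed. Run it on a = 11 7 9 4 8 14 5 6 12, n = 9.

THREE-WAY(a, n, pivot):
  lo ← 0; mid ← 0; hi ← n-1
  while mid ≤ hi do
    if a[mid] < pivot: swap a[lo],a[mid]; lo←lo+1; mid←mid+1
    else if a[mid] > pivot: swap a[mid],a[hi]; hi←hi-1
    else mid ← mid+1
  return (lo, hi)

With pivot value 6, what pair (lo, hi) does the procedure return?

pivot = 6; lo=0, mid=0, hi=8
a[mid]=11>6: swap a[0],a[8]; hi=7 → 12 7 9 4 8 14 5 6 11
a[mid]=12>6: swap a[0],a[7]; hi=6 → 6 7 9 4 8 14 5 12 11
a[mid]=6=6: mid=1
a[mid]=7>6: swap a[1],a[6]; hi=5 → 6 5 9 4 8 14 7 12 11
a[mid]=5<6: swap a[0],a[1]; lo=1,mid=2 → 5 6 9 4 8 14 7 12 11
a[mid]=9>6: swap a[2],a[5]; hi=4 → 5 6 14 4 8 9 7 12 11
a[mid]=14>6: swap a[2],a[4]; hi=3 → 5 6 8 4 14 9 7 12 11
a[mid]=8>6: swap a[2],a[3]; hi=2 → 5 6 4 8 14 9 7 12 11
a[mid]=4<6: swap a[1],a[2]; lo=2,mid=3 → 5 4 6 8 14 9 7 12 11
end: lo=2, hi=2; a = 5 4 6 8 14 9 7 12 11

(2, 2)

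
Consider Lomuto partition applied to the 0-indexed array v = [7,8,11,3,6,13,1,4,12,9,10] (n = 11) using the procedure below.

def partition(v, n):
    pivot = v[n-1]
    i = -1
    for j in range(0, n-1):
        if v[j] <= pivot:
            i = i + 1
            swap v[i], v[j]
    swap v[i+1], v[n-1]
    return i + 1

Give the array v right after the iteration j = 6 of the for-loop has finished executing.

[7,8,3,6,1,13,11,4,12,9,10]

pivot = v[10] = 10; i = -1
j=0: v[0]=7 ≤ 10 → i=0, swap v[0],v[0] (no change) → [7,8,11,3,6,13,1,4,12,9,10]
j=1: v[1]=8 ≤ 10 → i=1, swap v[1],v[1] (no change) → [7,8,11,3,6,13,1,4,12,9,10]
j=2: v[2]=11 > 10 → no swap
j=3: v[3]=3 ≤ 10 → i=2, swap v[2],v[3] → [7,8,3,11,6,13,1,4,12,9,10]
j=4: v[4]=6 ≤ 10 → i=3, swap v[3],v[4] → [7,8,3,6,11,13,1,4,12,9,10]
j=5: v[5]=13 > 10 → no swap
j=6: v[6]=1 ≤ 10 → i=4, swap v[4],v[6] → [7,8,3,6,1,13,11,4,12,9,10]
(after j=6) v = [7,8,3,6,1,13,11,4,12,9,10]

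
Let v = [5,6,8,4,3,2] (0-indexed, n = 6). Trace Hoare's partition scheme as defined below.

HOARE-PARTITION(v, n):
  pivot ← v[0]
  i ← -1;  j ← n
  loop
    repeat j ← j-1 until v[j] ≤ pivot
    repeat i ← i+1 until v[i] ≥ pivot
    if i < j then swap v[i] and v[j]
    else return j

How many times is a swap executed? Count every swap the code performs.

3

pivot=5
j stops at 5 (2), i stops at 0 (5); swap ⇒ [2,6,8,4,3,5]
j stops at 4 (3), i stops at 1 (6); swap ⇒ [2,3,8,4,6,5]
j stops at 3 (4), i stops at 2 (8); swap ⇒ [2,3,4,8,6,5]
j stops at 2, i stops at 3; i≥j ⇒ return 2. v=[2,3,4,8,6,5]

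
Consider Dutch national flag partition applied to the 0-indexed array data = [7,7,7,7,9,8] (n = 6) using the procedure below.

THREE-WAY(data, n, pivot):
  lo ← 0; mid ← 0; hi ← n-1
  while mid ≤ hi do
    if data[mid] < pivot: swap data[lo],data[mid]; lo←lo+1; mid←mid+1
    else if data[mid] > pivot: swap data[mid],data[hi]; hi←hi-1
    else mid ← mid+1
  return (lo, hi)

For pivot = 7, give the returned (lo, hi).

lo=0 mid=0 hi=5
7=7: mid=1
7=7: mid=2
7=7: mid=3
7=7: mid=4
9>7: swap(4,5), hi=4 ⇒ [7,7,7,7,8,9]
8>7: swap(4,4), hi=3 ⇒ [7,7,7,7,8,9]
done. lo=0 hi=3; data=[7,7,7,7,8,9]

(0, 3)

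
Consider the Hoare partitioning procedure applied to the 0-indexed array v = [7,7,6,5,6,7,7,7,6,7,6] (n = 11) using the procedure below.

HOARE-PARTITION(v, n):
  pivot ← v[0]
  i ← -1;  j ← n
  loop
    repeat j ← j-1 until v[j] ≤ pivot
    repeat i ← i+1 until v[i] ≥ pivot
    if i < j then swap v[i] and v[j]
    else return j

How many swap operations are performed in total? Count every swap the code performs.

pivot = v[0] = 7; i = -1, j = 11
j→10 (v[10]=6≤7), i→0 (v[0]=7≥7); i<j, swap → [6,7,6,5,6,7,7,7,6,7,7]
j→9 (v[9]=7≤7), i→1 (v[1]=7≥7); i<j, swap → [6,7,6,5,6,7,7,7,6,7,7]
j→8 (v[8]=6≤7), i→5 (v[5]=7≥7); i<j, swap → [6,7,6,5,6,6,7,7,7,7,7]
j→7 (v[7]=7≤7), i→6 (v[6]=7≥7); i<j, swap → [6,7,6,5,6,6,7,7,7,7,7]
j→6, i→7; i≥j, return j=6. v = [6,7,6,5,6,6,7,7,7,7,7]

4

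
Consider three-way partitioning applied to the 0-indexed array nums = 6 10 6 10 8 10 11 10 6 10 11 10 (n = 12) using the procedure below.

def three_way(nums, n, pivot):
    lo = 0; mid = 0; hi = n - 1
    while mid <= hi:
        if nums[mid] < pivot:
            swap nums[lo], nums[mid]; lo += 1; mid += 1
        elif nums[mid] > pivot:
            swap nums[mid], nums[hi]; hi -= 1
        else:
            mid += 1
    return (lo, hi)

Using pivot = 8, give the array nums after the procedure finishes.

6 6 6 8 10 11 10 10 10 11 10 10

lo=0 mid=0 hi=11
6<8: swap(0,0), lo=1 mid=1 ⇒ 6 10 6 10 8 10 11 10 6 10 11 10
10>8: swap(1,11), hi=10 ⇒ 6 10 6 10 8 10 11 10 6 10 11 10
10>8: swap(1,10), hi=9 ⇒ 6 11 6 10 8 10 11 10 6 10 10 10
11>8: swap(1,9), hi=8 ⇒ 6 10 6 10 8 10 11 10 6 11 10 10
10>8: swap(1,8), hi=7 ⇒ 6 6 6 10 8 10 11 10 10 11 10 10
6<8: swap(1,1), lo=2 mid=2 ⇒ 6 6 6 10 8 10 11 10 10 11 10 10
6<8: swap(2,2), lo=3 mid=3 ⇒ 6 6 6 10 8 10 11 10 10 11 10 10
10>8: swap(3,7), hi=6 ⇒ 6 6 6 10 8 10 11 10 10 11 10 10
10>8: swap(3,6), hi=5 ⇒ 6 6 6 11 8 10 10 10 10 11 10 10
11>8: swap(3,5), hi=4 ⇒ 6 6 6 10 8 11 10 10 10 11 10 10
10>8: swap(3,4), hi=3 ⇒ 6 6 6 8 10 11 10 10 10 11 10 10
8=8: mid=4
done. lo=3 hi=3; nums=6 6 6 8 10 11 10 10 10 11 10 10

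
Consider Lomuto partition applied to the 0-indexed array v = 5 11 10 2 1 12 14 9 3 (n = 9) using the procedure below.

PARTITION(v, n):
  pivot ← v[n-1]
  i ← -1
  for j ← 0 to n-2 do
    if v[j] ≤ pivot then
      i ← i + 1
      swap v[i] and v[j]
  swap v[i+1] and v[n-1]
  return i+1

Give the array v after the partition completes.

2 1 3 5 11 12 14 9 10

pivot=3, i=-1
j=0: 5>3, skip
j=1: 11>3, skip
j=2: 10>3, skip
j=3: 2≤3, i=0, swap(0,3) ⇒ 2 11 10 5 1 12 14 9 3
j=4: 1≤3, i=1, swap(1,4) ⇒ 2 1 10 5 11 12 14 9 3
j=5: 12>3, skip
j=6: 14>3, skip
j=7: 9>3, skip
swap(2,8) ⇒ 2 1 3 5 11 12 14 9 10; return 2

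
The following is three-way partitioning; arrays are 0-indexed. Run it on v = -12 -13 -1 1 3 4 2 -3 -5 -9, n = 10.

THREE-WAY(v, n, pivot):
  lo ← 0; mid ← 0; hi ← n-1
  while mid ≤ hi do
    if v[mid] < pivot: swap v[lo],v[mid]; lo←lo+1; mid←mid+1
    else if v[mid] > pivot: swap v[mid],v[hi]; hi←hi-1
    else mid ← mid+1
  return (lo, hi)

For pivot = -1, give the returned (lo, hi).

(5, 5)

pivot = -1; lo=0, mid=0, hi=9
v[mid]=-12<-1: swap v[0],v[0]; lo=1,mid=1 → -12 -13 -1 1 3 4 2 -3 -5 -9
v[mid]=-13<-1: swap v[1],v[1]; lo=2,mid=2 → -12 -13 -1 1 3 4 2 -3 -5 -9
v[mid]=-1=-1: mid=3
v[mid]=1>-1: swap v[3],v[9]; hi=8 → -12 -13 -1 -9 3 4 2 -3 -5 1
v[mid]=-9<-1: swap v[2],v[3]; lo=3,mid=4 → -12 -13 -9 -1 3 4 2 -3 -5 1
v[mid]=3>-1: swap v[4],v[8]; hi=7 → -12 -13 -9 -1 -5 4 2 -3 3 1
v[mid]=-5<-1: swap v[3],v[4]; lo=4,mid=5 → -12 -13 -9 -5 -1 4 2 -3 3 1
v[mid]=4>-1: swap v[5],v[7]; hi=6 → -12 -13 -9 -5 -1 -3 2 4 3 1
v[mid]=-3<-1: swap v[4],v[5]; lo=5,mid=6 → -12 -13 -9 -5 -3 -1 2 4 3 1
v[mid]=2>-1: swap v[6],v[6]; hi=5 → -12 -13 -9 -5 -3 -1 2 4 3 1
end: lo=5, hi=5; v = -12 -13 -9 -5 -3 -1 2 4 3 1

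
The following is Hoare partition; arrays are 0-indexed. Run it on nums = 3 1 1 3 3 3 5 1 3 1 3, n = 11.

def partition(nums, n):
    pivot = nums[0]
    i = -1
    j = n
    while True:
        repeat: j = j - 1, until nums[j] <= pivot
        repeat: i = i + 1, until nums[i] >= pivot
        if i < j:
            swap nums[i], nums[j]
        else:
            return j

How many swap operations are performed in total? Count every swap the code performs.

pivot=3
j stops at 10 (3), i stops at 0 (3); swap ⇒ 3 1 1 3 3 3 5 1 3 1 3
j stops at 9 (1), i stops at 3 (3); swap ⇒ 3 1 1 1 3 3 5 1 3 3 3
j stops at 8 (3), i stops at 4 (3); swap ⇒ 3 1 1 1 3 3 5 1 3 3 3
j stops at 7 (1), i stops at 5 (3); swap ⇒ 3 1 1 1 3 1 5 3 3 3 3
j stops at 5, i stops at 6; i≥j ⇒ return 5. nums=3 1 1 1 3 1 5 3 3 3 3

4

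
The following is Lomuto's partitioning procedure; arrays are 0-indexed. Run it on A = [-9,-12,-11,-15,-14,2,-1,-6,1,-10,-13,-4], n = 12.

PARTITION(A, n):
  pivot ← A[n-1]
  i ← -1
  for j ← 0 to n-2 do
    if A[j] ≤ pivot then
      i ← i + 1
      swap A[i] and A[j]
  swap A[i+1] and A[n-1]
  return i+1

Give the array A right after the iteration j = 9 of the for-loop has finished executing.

pivot = A[11] = -4; i = -1
j=0: A[0]=-9 ≤ -4 → i=0, swap A[0],A[0] (no change) → [-9,-12,-11,-15,-14,2,-1,-6,1,-10,-13,-4]
j=1: A[1]=-12 ≤ -4 → i=1, swap A[1],A[1] (no change) → [-9,-12,-11,-15,-14,2,-1,-6,1,-10,-13,-4]
j=2: A[2]=-11 ≤ -4 → i=2, swap A[2],A[2] (no change) → [-9,-12,-11,-15,-14,2,-1,-6,1,-10,-13,-4]
j=3: A[3]=-15 ≤ -4 → i=3, swap A[3],A[3] (no change) → [-9,-12,-11,-15,-14,2,-1,-6,1,-10,-13,-4]
j=4: A[4]=-14 ≤ -4 → i=4, swap A[4],A[4] (no change) → [-9,-12,-11,-15,-14,2,-1,-6,1,-10,-13,-4]
j=5: A[5]=2 > -4 → no swap
j=6: A[6]=-1 > -4 → no swap
j=7: A[7]=-6 ≤ -4 → i=5, swap A[5],A[7] → [-9,-12,-11,-15,-14,-6,-1,2,1,-10,-13,-4]
j=8: A[8]=1 > -4 → no swap
j=9: A[9]=-10 ≤ -4 → i=6, swap A[6],A[9] → [-9,-12,-11,-15,-14,-6,-10,2,1,-1,-13,-4]
(after j=9) A = [-9,-12,-11,-15,-14,-6,-10,2,1,-1,-13,-4]

[-9,-12,-11,-15,-14,-6,-10,2,1,-1,-13,-4]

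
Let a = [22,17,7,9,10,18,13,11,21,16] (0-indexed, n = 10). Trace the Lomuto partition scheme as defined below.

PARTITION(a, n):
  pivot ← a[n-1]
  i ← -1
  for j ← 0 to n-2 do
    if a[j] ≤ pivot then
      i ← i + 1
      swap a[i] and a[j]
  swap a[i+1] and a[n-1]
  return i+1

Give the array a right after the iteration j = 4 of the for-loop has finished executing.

pivot = a[9] = 16; i = -1
j=0: a[0]=22 > 16 → no swap
j=1: a[1]=17 > 16 → no swap
j=2: a[2]=7 ≤ 16 → i=0, swap a[0],a[2] → [7,17,22,9,10,18,13,11,21,16]
j=3: a[3]=9 ≤ 16 → i=1, swap a[1],a[3] → [7,9,22,17,10,18,13,11,21,16]
j=4: a[4]=10 ≤ 16 → i=2, swap a[2],a[4] → [7,9,10,17,22,18,13,11,21,16]
(after j=4) a = [7,9,10,17,22,18,13,11,21,16]

[7,9,10,17,22,18,13,11,21,16]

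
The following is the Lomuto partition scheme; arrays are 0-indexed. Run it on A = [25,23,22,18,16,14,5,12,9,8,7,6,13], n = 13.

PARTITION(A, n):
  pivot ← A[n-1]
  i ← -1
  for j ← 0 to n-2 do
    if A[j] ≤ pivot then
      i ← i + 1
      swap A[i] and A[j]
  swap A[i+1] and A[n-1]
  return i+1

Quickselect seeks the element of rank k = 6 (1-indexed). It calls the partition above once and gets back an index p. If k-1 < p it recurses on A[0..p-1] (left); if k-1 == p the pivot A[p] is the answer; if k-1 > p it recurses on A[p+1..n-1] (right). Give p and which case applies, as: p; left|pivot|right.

pivot=13, i=-1
j=0: 25>13, skip
j=1: 23>13, skip
j=2: 22>13, skip
j=3: 18>13, skip
j=4: 16>13, skip
j=5: 14>13, skip
j=6: 5≤13, i=0, swap(0,6) ⇒ [5,23,22,18,16,14,25,12,9,8,7,6,13]
j=7: 12≤13, i=1, swap(1,7) ⇒ [5,12,22,18,16,14,25,23,9,8,7,6,13]
j=8: 9≤13, i=2, swap(2,8) ⇒ [5,12,9,18,16,14,25,23,22,8,7,6,13]
j=9: 8≤13, i=3, swap(3,9) ⇒ [5,12,9,8,16,14,25,23,22,18,7,6,13]
j=10: 7≤13, i=4, swap(4,10) ⇒ [5,12,9,8,7,14,25,23,22,18,16,6,13]
j=11: 6≤13, i=5, swap(5,11) ⇒ [5,12,9,8,7,6,25,23,22,18,16,14,13]
swap(6,12) ⇒ [5,12,9,8,7,6,13,23,22,18,16,14,25]; return 6
p = 6; k-1 = 5 < 6 ⇒ left

6; left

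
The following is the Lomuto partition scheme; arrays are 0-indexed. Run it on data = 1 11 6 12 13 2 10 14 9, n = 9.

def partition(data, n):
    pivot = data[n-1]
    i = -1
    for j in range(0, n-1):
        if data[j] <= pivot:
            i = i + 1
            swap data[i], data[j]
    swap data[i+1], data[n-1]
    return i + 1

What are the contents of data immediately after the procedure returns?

pivot = data[8] = 9; i = -1
j=0: data[0]=1 ≤ 9 → i=0, swap data[0],data[0] (no change) → 1 11 6 12 13 2 10 14 9
j=1: data[1]=11 > 9 → no swap
j=2: data[2]=6 ≤ 9 → i=1, swap data[1],data[2] → 1 6 11 12 13 2 10 14 9
j=3: data[3]=12 > 9 → no swap
j=4: data[4]=13 > 9 → no swap
j=5: data[5]=2 ≤ 9 → i=2, swap data[2],data[5] → 1 6 2 12 13 11 10 14 9
j=6: data[6]=10 > 9 → no swap
j=7: data[7]=14 > 9 → no swap
final swap data[3],data[8] → 1 6 2 9 13 11 10 14 12; return 3

1 6 2 9 13 11 10 14 12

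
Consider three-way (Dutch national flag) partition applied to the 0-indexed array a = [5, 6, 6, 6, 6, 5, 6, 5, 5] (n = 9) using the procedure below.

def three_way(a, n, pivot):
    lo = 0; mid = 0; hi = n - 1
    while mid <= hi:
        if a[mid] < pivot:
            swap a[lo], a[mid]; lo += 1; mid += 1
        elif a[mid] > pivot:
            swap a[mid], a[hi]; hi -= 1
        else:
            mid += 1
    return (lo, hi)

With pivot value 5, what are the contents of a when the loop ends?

lo=0 mid=0 hi=8
5=5: mid=1
6>5: swap(1,8), hi=7 ⇒ [5, 5, 6, 6, 6, 5, 6, 5, 6]
5=5: mid=2
6>5: swap(2,7), hi=6 ⇒ [5, 5, 5, 6, 6, 5, 6, 6, 6]
5=5: mid=3
6>5: swap(3,6), hi=5 ⇒ [5, 5, 5, 6, 6, 5, 6, 6, 6]
6>5: swap(3,5), hi=4 ⇒ [5, 5, 5, 5, 6, 6, 6, 6, 6]
5=5: mid=4
6>5: swap(4,4), hi=3 ⇒ [5, 5, 5, 5, 6, 6, 6, 6, 6]
done. lo=0 hi=3; a=[5, 5, 5, 5, 6, 6, 6, 6, 6]

[5, 5, 5, 5, 6, 6, 6, 6, 6]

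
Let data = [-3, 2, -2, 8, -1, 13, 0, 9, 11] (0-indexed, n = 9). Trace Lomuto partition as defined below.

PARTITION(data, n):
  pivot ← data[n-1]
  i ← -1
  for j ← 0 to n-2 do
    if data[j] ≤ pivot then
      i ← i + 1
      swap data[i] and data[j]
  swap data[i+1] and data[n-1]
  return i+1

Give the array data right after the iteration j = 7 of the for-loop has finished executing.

pivot = data[8] = 11; i = -1
j=0: data[0]=-3 ≤ 11 → i=0, swap data[0],data[0] (no change) → [-3, 2, -2, 8, -1, 13, 0, 9, 11]
j=1: data[1]=2 ≤ 11 → i=1, swap data[1],data[1] (no change) → [-3, 2, -2, 8, -1, 13, 0, 9, 11]
j=2: data[2]=-2 ≤ 11 → i=2, swap data[2],data[2] (no change) → [-3, 2, -2, 8, -1, 13, 0, 9, 11]
j=3: data[3]=8 ≤ 11 → i=3, swap data[3],data[3] (no change) → [-3, 2, -2, 8, -1, 13, 0, 9, 11]
j=4: data[4]=-1 ≤ 11 → i=4, swap data[4],data[4] (no change) → [-3, 2, -2, 8, -1, 13, 0, 9, 11]
j=5: data[5]=13 > 11 → no swap
j=6: data[6]=0 ≤ 11 → i=5, swap data[5],data[6] → [-3, 2, -2, 8, -1, 0, 13, 9, 11]
j=7: data[7]=9 ≤ 11 → i=6, swap data[6],data[7] → [-3, 2, -2, 8, -1, 0, 9, 13, 11]
(after j=7) data = [-3, 2, -2, 8, -1, 0, 9, 13, 11]

[-3, 2, -2, 8, -1, 0, 9, 13, 11]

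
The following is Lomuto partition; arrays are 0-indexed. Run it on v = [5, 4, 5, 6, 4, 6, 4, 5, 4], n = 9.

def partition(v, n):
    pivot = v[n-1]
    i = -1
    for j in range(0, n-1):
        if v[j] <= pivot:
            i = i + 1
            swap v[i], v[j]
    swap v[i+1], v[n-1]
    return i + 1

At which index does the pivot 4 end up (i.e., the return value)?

pivot = v[8] = 4; i = -1
j=0: v[0]=5 > 4 → no swap
j=1: v[1]=4 ≤ 4 → i=0, swap v[0],v[1] → [4, 5, 5, 6, 4, 6, 4, 5, 4]
j=2: v[2]=5 > 4 → no swap
j=3: v[3]=6 > 4 → no swap
j=4: v[4]=4 ≤ 4 → i=1, swap v[1],v[4] → [4, 4, 5, 6, 5, 6, 4, 5, 4]
j=5: v[5]=6 > 4 → no swap
j=6: v[6]=4 ≤ 4 → i=2, swap v[2],v[6] → [4, 4, 4, 6, 5, 6, 5, 5, 4]
j=7: v[7]=5 > 4 → no swap
final swap v[3],v[8] → [4, 4, 4, 4, 5, 6, 5, 5, 6]; return 3

3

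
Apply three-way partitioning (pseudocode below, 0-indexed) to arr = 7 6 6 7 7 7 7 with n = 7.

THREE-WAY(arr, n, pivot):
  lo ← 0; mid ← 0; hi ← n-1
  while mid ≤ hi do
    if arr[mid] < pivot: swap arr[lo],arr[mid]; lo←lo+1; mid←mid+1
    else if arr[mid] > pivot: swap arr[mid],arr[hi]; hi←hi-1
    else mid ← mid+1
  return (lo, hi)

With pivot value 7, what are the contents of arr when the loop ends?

pivot = 7; lo=0, mid=0, hi=6
arr[mid]=7=7: mid=1
arr[mid]=6<7: swap arr[0],arr[1]; lo=1,mid=2 → 6 7 6 7 7 7 7
arr[mid]=6<7: swap arr[1],arr[2]; lo=2,mid=3 → 6 6 7 7 7 7 7
arr[mid]=7=7: mid=4
arr[mid]=7=7: mid=5
arr[mid]=7=7: mid=6
arr[mid]=7=7: mid=7
end: lo=2, hi=6; arr = 6 6 7 7 7 7 7

6 6 7 7 7 7 7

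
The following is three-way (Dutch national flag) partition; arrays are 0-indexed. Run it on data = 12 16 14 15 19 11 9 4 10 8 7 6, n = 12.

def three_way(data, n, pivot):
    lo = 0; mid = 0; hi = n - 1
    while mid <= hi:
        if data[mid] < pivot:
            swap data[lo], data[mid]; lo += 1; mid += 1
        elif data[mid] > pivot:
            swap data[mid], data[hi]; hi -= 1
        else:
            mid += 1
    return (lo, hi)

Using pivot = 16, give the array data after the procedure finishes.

pivot = 16; lo=0, mid=0, hi=11
data[mid]=12<16: swap data[0],data[0]; lo=1,mid=1 → 12 16 14 15 19 11 9 4 10 8 7 6
data[mid]=16=16: mid=2
data[mid]=14<16: swap data[1],data[2]; lo=2,mid=3 → 12 14 16 15 19 11 9 4 10 8 7 6
data[mid]=15<16: swap data[2],data[3]; lo=3,mid=4 → 12 14 15 16 19 11 9 4 10 8 7 6
data[mid]=19>16: swap data[4],data[11]; hi=10 → 12 14 15 16 6 11 9 4 10 8 7 19
data[mid]=6<16: swap data[3],data[4]; lo=4,mid=5 → 12 14 15 6 16 11 9 4 10 8 7 19
data[mid]=11<16: swap data[4],data[5]; lo=5,mid=6 → 12 14 15 6 11 16 9 4 10 8 7 19
data[mid]=9<16: swap data[5],data[6]; lo=6,mid=7 → 12 14 15 6 11 9 16 4 10 8 7 19
data[mid]=4<16: swap data[6],data[7]; lo=7,mid=8 → 12 14 15 6 11 9 4 16 10 8 7 19
data[mid]=10<16: swap data[7],data[8]; lo=8,mid=9 → 12 14 15 6 11 9 4 10 16 8 7 19
data[mid]=8<16: swap data[8],data[9]; lo=9,mid=10 → 12 14 15 6 11 9 4 10 8 16 7 19
data[mid]=7<16: swap data[9],data[10]; lo=10,mid=11 → 12 14 15 6 11 9 4 10 8 7 16 19
end: lo=10, hi=10; data = 12 14 15 6 11 9 4 10 8 7 16 19

12 14 15 6 11 9 4 10 8 7 16 19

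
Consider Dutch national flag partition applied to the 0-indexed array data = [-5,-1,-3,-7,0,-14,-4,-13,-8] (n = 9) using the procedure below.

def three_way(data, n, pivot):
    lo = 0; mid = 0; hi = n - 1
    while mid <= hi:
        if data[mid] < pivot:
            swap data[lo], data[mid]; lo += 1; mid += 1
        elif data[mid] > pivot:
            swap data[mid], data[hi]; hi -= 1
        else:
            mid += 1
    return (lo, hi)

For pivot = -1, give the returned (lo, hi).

pivot = -1; lo=0, mid=0, hi=8
data[mid]=-5<-1: swap data[0],data[0]; lo=1,mid=1 → [-5,-1,-3,-7,0,-14,-4,-13,-8]
data[mid]=-1=-1: mid=2
data[mid]=-3<-1: swap data[1],data[2]; lo=2,mid=3 → [-5,-3,-1,-7,0,-14,-4,-13,-8]
data[mid]=-7<-1: swap data[2],data[3]; lo=3,mid=4 → [-5,-3,-7,-1,0,-14,-4,-13,-8]
data[mid]=0>-1: swap data[4],data[8]; hi=7 → [-5,-3,-7,-1,-8,-14,-4,-13,0]
data[mid]=-8<-1: swap data[3],data[4]; lo=4,mid=5 → [-5,-3,-7,-8,-1,-14,-4,-13,0]
data[mid]=-14<-1: swap data[4],data[5]; lo=5,mid=6 → [-5,-3,-7,-8,-14,-1,-4,-13,0]
data[mid]=-4<-1: swap data[5],data[6]; lo=6,mid=7 → [-5,-3,-7,-8,-14,-4,-1,-13,0]
data[mid]=-13<-1: swap data[6],data[7]; lo=7,mid=8 → [-5,-3,-7,-8,-14,-4,-13,-1,0]
end: lo=7, hi=7; data = [-5,-3,-7,-8,-14,-4,-13,-1,0]

(7, 7)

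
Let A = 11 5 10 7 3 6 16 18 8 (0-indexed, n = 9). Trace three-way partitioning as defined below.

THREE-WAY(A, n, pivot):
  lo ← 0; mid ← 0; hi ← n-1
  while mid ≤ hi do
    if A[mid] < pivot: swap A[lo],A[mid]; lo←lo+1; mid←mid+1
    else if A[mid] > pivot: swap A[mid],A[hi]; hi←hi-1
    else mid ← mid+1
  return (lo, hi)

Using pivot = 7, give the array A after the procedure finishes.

pivot = 7; lo=0, mid=0, hi=8
A[mid]=11>7: swap A[0],A[8]; hi=7 → 8 5 10 7 3 6 16 18 11
A[mid]=8>7: swap A[0],A[7]; hi=6 → 18 5 10 7 3 6 16 8 11
A[mid]=18>7: swap A[0],A[6]; hi=5 → 16 5 10 7 3 6 18 8 11
A[mid]=16>7: swap A[0],A[5]; hi=4 → 6 5 10 7 3 16 18 8 11
A[mid]=6<7: swap A[0],A[0]; lo=1,mid=1 → 6 5 10 7 3 16 18 8 11
A[mid]=5<7: swap A[1],A[1]; lo=2,mid=2 → 6 5 10 7 3 16 18 8 11
A[mid]=10>7: swap A[2],A[4]; hi=3 → 6 5 3 7 10 16 18 8 11
A[mid]=3<7: swap A[2],A[2]; lo=3,mid=3 → 6 5 3 7 10 16 18 8 11
A[mid]=7=7: mid=4
end: lo=3, hi=3; A = 6 5 3 7 10 16 18 8 11

6 5 3 7 10 16 18 8 11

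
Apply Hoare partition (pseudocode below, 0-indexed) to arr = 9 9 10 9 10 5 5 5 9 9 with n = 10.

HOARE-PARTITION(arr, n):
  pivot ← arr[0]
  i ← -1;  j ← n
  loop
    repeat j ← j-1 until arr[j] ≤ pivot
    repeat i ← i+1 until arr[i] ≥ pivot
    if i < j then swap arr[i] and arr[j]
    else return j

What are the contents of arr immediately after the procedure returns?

9 9 5 5 5 10 9 10 9 9

pivot=9
j stops at 9 (9), i stops at 0 (9); swap ⇒ 9 9 10 9 10 5 5 5 9 9
j stops at 8 (9), i stops at 1 (9); swap ⇒ 9 9 10 9 10 5 5 5 9 9
j stops at 7 (5), i stops at 2 (10); swap ⇒ 9 9 5 9 10 5 5 10 9 9
j stops at 6 (5), i stops at 3 (9); swap ⇒ 9 9 5 5 10 5 9 10 9 9
j stops at 5 (5), i stops at 4 (10); swap ⇒ 9 9 5 5 5 10 9 10 9 9
j stops at 4, i stops at 5; i≥j ⇒ return 4. arr=9 9 5 5 5 10 9 10 9 9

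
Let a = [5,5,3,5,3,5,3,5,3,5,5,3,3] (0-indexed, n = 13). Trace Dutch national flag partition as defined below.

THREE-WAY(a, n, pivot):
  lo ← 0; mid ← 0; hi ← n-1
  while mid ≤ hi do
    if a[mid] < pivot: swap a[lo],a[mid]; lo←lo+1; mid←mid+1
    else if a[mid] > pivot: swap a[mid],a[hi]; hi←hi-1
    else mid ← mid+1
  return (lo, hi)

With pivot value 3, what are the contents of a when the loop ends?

pivot = 3; lo=0, mid=0, hi=12
a[mid]=5>3: swap a[0],a[12]; hi=11 → [3,5,3,5,3,5,3,5,3,5,5,3,5]
a[mid]=3=3: mid=1
a[mid]=5>3: swap a[1],a[11]; hi=10 → [3,3,3,5,3,5,3,5,3,5,5,5,5]
a[mid]=3=3: mid=2
a[mid]=3=3: mid=3
a[mid]=5>3: swap a[3],a[10]; hi=9 → [3,3,3,5,3,5,3,5,3,5,5,5,5]
a[mid]=5>3: swap a[3],a[9]; hi=8 → [3,3,3,5,3,5,3,5,3,5,5,5,5]
a[mid]=5>3: swap a[3],a[8]; hi=7 → [3,3,3,3,3,5,3,5,5,5,5,5,5]
a[mid]=3=3: mid=4
a[mid]=3=3: mid=5
a[mid]=5>3: swap a[5],a[7]; hi=6 → [3,3,3,3,3,5,3,5,5,5,5,5,5]
a[mid]=5>3: swap a[5],a[6]; hi=5 → [3,3,3,3,3,3,5,5,5,5,5,5,5]
a[mid]=3=3: mid=6
end: lo=0, hi=5; a = [3,3,3,3,3,3,5,5,5,5,5,5,5]

[3,3,3,3,3,3,5,5,5,5,5,5,5]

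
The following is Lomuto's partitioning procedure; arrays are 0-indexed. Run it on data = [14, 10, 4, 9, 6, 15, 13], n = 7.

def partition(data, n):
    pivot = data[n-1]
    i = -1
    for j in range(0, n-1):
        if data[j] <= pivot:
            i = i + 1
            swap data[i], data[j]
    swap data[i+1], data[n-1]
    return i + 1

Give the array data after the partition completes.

[10, 4, 9, 6, 13, 15, 14]

pivot=13, i=-1
j=0: 14>13, skip
j=1: 10≤13, i=0, swap(0,1) ⇒ [10, 14, 4, 9, 6, 15, 13]
j=2: 4≤13, i=1, swap(1,2) ⇒ [10, 4, 14, 9, 6, 15, 13]
j=3: 9≤13, i=2, swap(2,3) ⇒ [10, 4, 9, 14, 6, 15, 13]
j=4: 6≤13, i=3, swap(3,4) ⇒ [10, 4, 9, 6, 14, 15, 13]
j=5: 15>13, skip
swap(4,6) ⇒ [10, 4, 9, 6, 13, 15, 14]; return 4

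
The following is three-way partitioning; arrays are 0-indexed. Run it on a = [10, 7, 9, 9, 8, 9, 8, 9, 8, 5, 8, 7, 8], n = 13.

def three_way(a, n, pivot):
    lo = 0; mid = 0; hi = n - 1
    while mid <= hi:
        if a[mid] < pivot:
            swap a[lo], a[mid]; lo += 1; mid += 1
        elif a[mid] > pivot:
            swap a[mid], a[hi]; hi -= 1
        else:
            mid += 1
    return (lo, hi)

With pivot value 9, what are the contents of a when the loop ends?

lo=0 mid=0 hi=12
10>9: swap(0,12), hi=11 ⇒ [8, 7, 9, 9, 8, 9, 8, 9, 8, 5, 8, 7, 10]
8<9: swap(0,0), lo=1 mid=1 ⇒ [8, 7, 9, 9, 8, 9, 8, 9, 8, 5, 8, 7, 10]
7<9: swap(1,1), lo=2 mid=2 ⇒ [8, 7, 9, 9, 8, 9, 8, 9, 8, 5, 8, 7, 10]
9=9: mid=3
9=9: mid=4
8<9: swap(2,4), lo=3 mid=5 ⇒ [8, 7, 8, 9, 9, 9, 8, 9, 8, 5, 8, 7, 10]
9=9: mid=6
8<9: swap(3,6), lo=4 mid=7 ⇒ [8, 7, 8, 8, 9, 9, 9, 9, 8, 5, 8, 7, 10]
9=9: mid=8
8<9: swap(4,8), lo=5 mid=9 ⇒ [8, 7, 8, 8, 8, 9, 9, 9, 9, 5, 8, 7, 10]
5<9: swap(5,9), lo=6 mid=10 ⇒ [8, 7, 8, 8, 8, 5, 9, 9, 9, 9, 8, 7, 10]
8<9: swap(6,10), lo=7 mid=11 ⇒ [8, 7, 8, 8, 8, 5, 8, 9, 9, 9, 9, 7, 10]
7<9: swap(7,11), lo=8 mid=12 ⇒ [8, 7, 8, 8, 8, 5, 8, 7, 9, 9, 9, 9, 10]
done. lo=8 hi=11; a=[8, 7, 8, 8, 8, 5, 8, 7, 9, 9, 9, 9, 10]

[8, 7, 8, 8, 8, 5, 8, 7, 9, 9, 9, 9, 10]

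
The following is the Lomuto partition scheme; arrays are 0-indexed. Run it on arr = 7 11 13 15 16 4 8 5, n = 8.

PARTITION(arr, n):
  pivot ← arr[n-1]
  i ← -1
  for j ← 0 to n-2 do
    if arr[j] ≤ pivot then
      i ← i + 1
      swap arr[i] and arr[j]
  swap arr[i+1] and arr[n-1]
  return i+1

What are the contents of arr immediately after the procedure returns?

pivot=5, i=-1
j=0: 7>5, skip
j=1: 11>5, skip
j=2: 13>5, skip
j=3: 15>5, skip
j=4: 16>5, skip
j=5: 4≤5, i=0, swap(0,5) ⇒ 4 11 13 15 16 7 8 5
j=6: 8>5, skip
swap(1,7) ⇒ 4 5 13 15 16 7 8 11; return 1

4 5 13 15 16 7 8 11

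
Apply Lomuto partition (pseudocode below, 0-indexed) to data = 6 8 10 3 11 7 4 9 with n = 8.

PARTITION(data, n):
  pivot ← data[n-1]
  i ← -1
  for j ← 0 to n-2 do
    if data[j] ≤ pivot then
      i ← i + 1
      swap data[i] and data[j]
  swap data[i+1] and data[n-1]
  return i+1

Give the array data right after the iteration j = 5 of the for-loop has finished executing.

6 8 3 7 11 10 4 9

pivot = data[7] = 9; i = -1
j=0: data[0]=6 ≤ 9 → i=0, swap data[0],data[0] (no change) → 6 8 10 3 11 7 4 9
j=1: data[1]=8 ≤ 9 → i=1, swap data[1],data[1] (no change) → 6 8 10 3 11 7 4 9
j=2: data[2]=10 > 9 → no swap
j=3: data[3]=3 ≤ 9 → i=2, swap data[2],data[3] → 6 8 3 10 11 7 4 9
j=4: data[4]=11 > 9 → no swap
j=5: data[5]=7 ≤ 9 → i=3, swap data[3],data[5] → 6 8 3 7 11 10 4 9
(after j=5) data = 6 8 3 7 11 10 4 9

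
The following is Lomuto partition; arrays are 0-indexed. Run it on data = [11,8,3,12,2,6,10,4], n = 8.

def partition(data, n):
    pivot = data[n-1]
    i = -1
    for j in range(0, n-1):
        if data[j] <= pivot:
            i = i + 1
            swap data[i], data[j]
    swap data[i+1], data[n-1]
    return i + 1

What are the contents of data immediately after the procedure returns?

pivot = data[7] = 4; i = -1
j=0: data[0]=11 > 4 → no swap
j=1: data[1]=8 > 4 → no swap
j=2: data[2]=3 ≤ 4 → i=0, swap data[0],data[2] → [3,8,11,12,2,6,10,4]
j=3: data[3]=12 > 4 → no swap
j=4: data[4]=2 ≤ 4 → i=1, swap data[1],data[4] → [3,2,11,12,8,6,10,4]
j=5: data[5]=6 > 4 → no swap
j=6: data[6]=10 > 4 → no swap
final swap data[2],data[7] → [3,2,4,12,8,6,10,11]; return 2

[3,2,4,12,8,6,10,11]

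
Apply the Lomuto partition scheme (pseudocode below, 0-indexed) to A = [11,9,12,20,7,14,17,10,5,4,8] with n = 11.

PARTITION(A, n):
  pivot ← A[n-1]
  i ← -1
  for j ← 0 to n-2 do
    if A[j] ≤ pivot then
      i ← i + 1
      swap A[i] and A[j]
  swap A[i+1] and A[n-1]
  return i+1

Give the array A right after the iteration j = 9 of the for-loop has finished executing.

[7,5,4,20,11,14,17,10,9,12,8]

pivot = A[10] = 8; i = -1
j=0: A[0]=11 > 8 → no swap
j=1: A[1]=9 > 8 → no swap
j=2: A[2]=12 > 8 → no swap
j=3: A[3]=20 > 8 → no swap
j=4: A[4]=7 ≤ 8 → i=0, swap A[0],A[4] → [7,9,12,20,11,14,17,10,5,4,8]
j=5: A[5]=14 > 8 → no swap
j=6: A[6]=17 > 8 → no swap
j=7: A[7]=10 > 8 → no swap
j=8: A[8]=5 ≤ 8 → i=1, swap A[1],A[8] → [7,5,12,20,11,14,17,10,9,4,8]
j=9: A[9]=4 ≤ 8 → i=2, swap A[2],A[9] → [7,5,4,20,11,14,17,10,9,12,8]
(after j=9) A = [7,5,4,20,11,14,17,10,9,12,8]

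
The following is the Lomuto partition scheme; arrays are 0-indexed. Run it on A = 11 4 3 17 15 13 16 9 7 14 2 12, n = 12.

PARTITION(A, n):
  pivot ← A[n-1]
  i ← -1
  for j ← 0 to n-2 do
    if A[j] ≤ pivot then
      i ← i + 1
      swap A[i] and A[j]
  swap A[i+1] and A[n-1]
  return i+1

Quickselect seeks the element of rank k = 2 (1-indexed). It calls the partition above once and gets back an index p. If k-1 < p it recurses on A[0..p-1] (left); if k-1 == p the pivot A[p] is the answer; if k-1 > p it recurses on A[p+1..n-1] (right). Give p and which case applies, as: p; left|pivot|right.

pivot = A[11] = 12; i = -1
j=0: A[0]=11 ≤ 12 → i=0, swap A[0],A[0] (no change) → 11 4 3 17 15 13 16 9 7 14 2 12
j=1: A[1]=4 ≤ 12 → i=1, swap A[1],A[1] (no change) → 11 4 3 17 15 13 16 9 7 14 2 12
j=2: A[2]=3 ≤ 12 → i=2, swap A[2],A[2] (no change) → 11 4 3 17 15 13 16 9 7 14 2 12
j=3: A[3]=17 > 12 → no swap
j=4: A[4]=15 > 12 → no swap
j=5: A[5]=13 > 12 → no swap
j=6: A[6]=16 > 12 → no swap
j=7: A[7]=9 ≤ 12 → i=3, swap A[3],A[7] → 11 4 3 9 15 13 16 17 7 14 2 12
j=8: A[8]=7 ≤ 12 → i=4, swap A[4],A[8] → 11 4 3 9 7 13 16 17 15 14 2 12
j=9: A[9]=14 > 12 → no swap
j=10: A[10]=2 ≤ 12 → i=5, swap A[5],A[10] → 11 4 3 9 7 2 16 17 15 14 13 12
final swap A[6],A[11] → 11 4 3 9 7 2 12 17 15 14 13 16; return 6
p = 6; k-1 = 1 < 6 ⇒ left

6; left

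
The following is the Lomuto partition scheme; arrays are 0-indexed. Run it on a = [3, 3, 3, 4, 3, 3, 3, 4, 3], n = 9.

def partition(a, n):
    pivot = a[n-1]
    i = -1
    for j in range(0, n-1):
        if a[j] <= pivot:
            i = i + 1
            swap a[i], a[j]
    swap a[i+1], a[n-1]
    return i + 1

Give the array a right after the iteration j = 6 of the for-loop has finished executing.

pivot = a[8] = 3; i = -1
j=0: a[0]=3 ≤ 3 → i=0, swap a[0],a[0] (no change) → [3, 3, 3, 4, 3, 3, 3, 4, 3]
j=1: a[1]=3 ≤ 3 → i=1, swap a[1],a[1] (no change) → [3, 3, 3, 4, 3, 3, 3, 4, 3]
j=2: a[2]=3 ≤ 3 → i=2, swap a[2],a[2] (no change) → [3, 3, 3, 4, 3, 3, 3, 4, 3]
j=3: a[3]=4 > 3 → no swap
j=4: a[4]=3 ≤ 3 → i=3, swap a[3],a[4] → [3, 3, 3, 3, 4, 3, 3, 4, 3]
j=5: a[5]=3 ≤ 3 → i=4, swap a[4],a[5] → [3, 3, 3, 3, 3, 4, 3, 4, 3]
j=6: a[6]=3 ≤ 3 → i=5, swap a[5],a[6] → [3, 3, 3, 3, 3, 3, 4, 4, 3]
(after j=6) a = [3, 3, 3, 3, 3, 3, 4, 4, 3]

[3, 3, 3, 3, 3, 3, 4, 4, 3]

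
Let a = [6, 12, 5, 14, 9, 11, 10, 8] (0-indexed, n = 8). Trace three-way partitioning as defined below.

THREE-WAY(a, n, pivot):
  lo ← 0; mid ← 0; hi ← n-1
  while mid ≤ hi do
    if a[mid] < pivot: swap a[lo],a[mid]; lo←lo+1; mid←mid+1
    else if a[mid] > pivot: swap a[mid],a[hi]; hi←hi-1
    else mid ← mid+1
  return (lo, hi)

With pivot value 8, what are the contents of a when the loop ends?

pivot = 8; lo=0, mid=0, hi=7
a[mid]=6<8: swap a[0],a[0]; lo=1,mid=1 → [6, 12, 5, 14, 9, 11, 10, 8]
a[mid]=12>8: swap a[1],a[7]; hi=6 → [6, 8, 5, 14, 9, 11, 10, 12]
a[mid]=8=8: mid=2
a[mid]=5<8: swap a[1],a[2]; lo=2,mid=3 → [6, 5, 8, 14, 9, 11, 10, 12]
a[mid]=14>8: swap a[3],a[6]; hi=5 → [6, 5, 8, 10, 9, 11, 14, 12]
a[mid]=10>8: swap a[3],a[5]; hi=4 → [6, 5, 8, 11, 9, 10, 14, 12]
a[mid]=11>8: swap a[3],a[4]; hi=3 → [6, 5, 8, 9, 11, 10, 14, 12]
a[mid]=9>8: swap a[3],a[3]; hi=2 → [6, 5, 8, 9, 11, 10, 14, 12]
end: lo=2, hi=2; a = [6, 5, 8, 9, 11, 10, 14, 12]

[6, 5, 8, 9, 11, 10, 14, 12]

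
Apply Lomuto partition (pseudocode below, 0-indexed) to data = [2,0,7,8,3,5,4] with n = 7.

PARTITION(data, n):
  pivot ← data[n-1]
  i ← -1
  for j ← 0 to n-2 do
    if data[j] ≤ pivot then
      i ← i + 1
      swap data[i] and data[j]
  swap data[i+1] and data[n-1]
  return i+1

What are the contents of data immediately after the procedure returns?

pivot = data[6] = 4; i = -1
j=0: data[0]=2 ≤ 4 → i=0, swap data[0],data[0] (no change) → [2,0,7,8,3,5,4]
j=1: data[1]=0 ≤ 4 → i=1, swap data[1],data[1] (no change) → [2,0,7,8,3,5,4]
j=2: data[2]=7 > 4 → no swap
j=3: data[3]=8 > 4 → no swap
j=4: data[4]=3 ≤ 4 → i=2, swap data[2],data[4] → [2,0,3,8,7,5,4]
j=5: data[5]=5 > 4 → no swap
final swap data[3],data[6] → [2,0,3,4,7,5,8]; return 3

[2,0,3,4,7,5,8]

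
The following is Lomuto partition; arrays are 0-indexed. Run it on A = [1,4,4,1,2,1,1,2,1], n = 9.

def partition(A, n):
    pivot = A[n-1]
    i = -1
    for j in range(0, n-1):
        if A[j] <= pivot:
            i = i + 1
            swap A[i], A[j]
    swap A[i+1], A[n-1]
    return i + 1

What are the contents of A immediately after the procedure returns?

[1,1,1,1,1,4,4,2,2]

pivot = A[8] = 1; i = -1
j=0: A[0]=1 ≤ 1 → i=0, swap A[0],A[0] (no change) → [1,4,4,1,2,1,1,2,1]
j=1: A[1]=4 > 1 → no swap
j=2: A[2]=4 > 1 → no swap
j=3: A[3]=1 ≤ 1 → i=1, swap A[1],A[3] → [1,1,4,4,2,1,1,2,1]
j=4: A[4]=2 > 1 → no swap
j=5: A[5]=1 ≤ 1 → i=2, swap A[2],A[5] → [1,1,1,4,2,4,1,2,1]
j=6: A[6]=1 ≤ 1 → i=3, swap A[3],A[6] → [1,1,1,1,2,4,4,2,1]
j=7: A[7]=2 > 1 → no swap
final swap A[4],A[8] → [1,1,1,1,1,4,4,2,2]; return 4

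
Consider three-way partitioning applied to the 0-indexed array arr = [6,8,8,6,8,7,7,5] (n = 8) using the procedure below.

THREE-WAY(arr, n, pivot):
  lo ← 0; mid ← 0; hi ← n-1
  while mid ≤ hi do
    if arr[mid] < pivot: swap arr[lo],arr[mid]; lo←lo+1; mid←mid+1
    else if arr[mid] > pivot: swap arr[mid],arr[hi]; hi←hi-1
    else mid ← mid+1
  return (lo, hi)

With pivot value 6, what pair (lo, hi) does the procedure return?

lo=0 mid=0 hi=7
6=6: mid=1
8>6: swap(1,7), hi=6 ⇒ [6,5,8,6,8,7,7,8]
5<6: swap(0,1), lo=1 mid=2 ⇒ [5,6,8,6,8,7,7,8]
8>6: swap(2,6), hi=5 ⇒ [5,6,7,6,8,7,8,8]
7>6: swap(2,5), hi=4 ⇒ [5,6,7,6,8,7,8,8]
7>6: swap(2,4), hi=3 ⇒ [5,6,8,6,7,7,8,8]
8>6: swap(2,3), hi=2 ⇒ [5,6,6,8,7,7,8,8]
6=6: mid=3
done. lo=1 hi=2; arr=[5,6,6,8,7,7,8,8]

(1, 2)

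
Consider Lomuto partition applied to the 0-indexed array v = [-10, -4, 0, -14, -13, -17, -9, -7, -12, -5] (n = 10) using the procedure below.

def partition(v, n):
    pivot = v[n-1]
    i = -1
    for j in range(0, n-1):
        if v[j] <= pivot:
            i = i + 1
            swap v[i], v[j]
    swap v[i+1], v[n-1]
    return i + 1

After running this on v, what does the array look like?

[-10, -14, -13, -17, -9, -7, -12, -5, 0, -4]

pivot = v[9] = -5; i = -1
j=0: v[0]=-10 ≤ -5 → i=0, swap v[0],v[0] (no change) → [-10, -4, 0, -14, -13, -17, -9, -7, -12, -5]
j=1: v[1]=-4 > -5 → no swap
j=2: v[2]=0 > -5 → no swap
j=3: v[3]=-14 ≤ -5 → i=1, swap v[1],v[3] → [-10, -14, 0, -4, -13, -17, -9, -7, -12, -5]
j=4: v[4]=-13 ≤ -5 → i=2, swap v[2],v[4] → [-10, -14, -13, -4, 0, -17, -9, -7, -12, -5]
j=5: v[5]=-17 ≤ -5 → i=3, swap v[3],v[5] → [-10, -14, -13, -17, 0, -4, -9, -7, -12, -5]
j=6: v[6]=-9 ≤ -5 → i=4, swap v[4],v[6] → [-10, -14, -13, -17, -9, -4, 0, -7, -12, -5]
j=7: v[7]=-7 ≤ -5 → i=5, swap v[5],v[7] → [-10, -14, -13, -17, -9, -7, 0, -4, -12, -5]
j=8: v[8]=-12 ≤ -5 → i=6, swap v[6],v[8] → [-10, -14, -13, -17, -9, -7, -12, -4, 0, -5]
final swap v[7],v[9] → [-10, -14, -13, -17, -9, -7, -12, -5, 0, -4]; return 7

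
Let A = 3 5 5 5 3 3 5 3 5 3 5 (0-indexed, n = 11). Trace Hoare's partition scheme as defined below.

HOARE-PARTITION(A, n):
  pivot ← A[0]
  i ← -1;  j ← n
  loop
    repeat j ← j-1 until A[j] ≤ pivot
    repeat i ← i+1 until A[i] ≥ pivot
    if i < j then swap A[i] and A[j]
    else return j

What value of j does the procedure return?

3

pivot=3
j stops at 9 (3), i stops at 0 (3); swap ⇒ 3 5 5 5 3 3 5 3 5 3 5
j stops at 7 (3), i stops at 1 (5); swap ⇒ 3 3 5 5 3 3 5 5 5 3 5
j stops at 5 (3), i stops at 2 (5); swap ⇒ 3 3 3 5 3 5 5 5 5 3 5
j stops at 4 (3), i stops at 3 (5); swap ⇒ 3 3 3 3 5 5 5 5 5 3 5
j stops at 3, i stops at 4; i≥j ⇒ return 3. A=3 3 3 3 5 5 5 5 5 3 5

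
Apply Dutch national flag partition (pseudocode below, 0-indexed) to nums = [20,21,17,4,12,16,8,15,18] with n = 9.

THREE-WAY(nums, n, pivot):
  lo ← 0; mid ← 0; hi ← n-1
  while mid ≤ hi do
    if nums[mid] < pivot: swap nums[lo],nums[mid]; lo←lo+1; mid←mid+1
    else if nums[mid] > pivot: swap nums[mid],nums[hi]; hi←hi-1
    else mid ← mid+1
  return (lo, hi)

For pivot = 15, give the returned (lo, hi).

pivot = 15; lo=0, mid=0, hi=8
nums[mid]=20>15: swap nums[0],nums[8]; hi=7 → [18,21,17,4,12,16,8,15,20]
nums[mid]=18>15: swap nums[0],nums[7]; hi=6 → [15,21,17,4,12,16,8,18,20]
nums[mid]=15=15: mid=1
nums[mid]=21>15: swap nums[1],nums[6]; hi=5 → [15,8,17,4,12,16,21,18,20]
nums[mid]=8<15: swap nums[0],nums[1]; lo=1,mid=2 → [8,15,17,4,12,16,21,18,20]
nums[mid]=17>15: swap nums[2],nums[5]; hi=4 → [8,15,16,4,12,17,21,18,20]
nums[mid]=16>15: swap nums[2],nums[4]; hi=3 → [8,15,12,4,16,17,21,18,20]
nums[mid]=12<15: swap nums[1],nums[2]; lo=2,mid=3 → [8,12,15,4,16,17,21,18,20]
nums[mid]=4<15: swap nums[2],nums[3]; lo=3,mid=4 → [8,12,4,15,16,17,21,18,20]
end: lo=3, hi=3; nums = [8,12,4,15,16,17,21,18,20]

(3, 3)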